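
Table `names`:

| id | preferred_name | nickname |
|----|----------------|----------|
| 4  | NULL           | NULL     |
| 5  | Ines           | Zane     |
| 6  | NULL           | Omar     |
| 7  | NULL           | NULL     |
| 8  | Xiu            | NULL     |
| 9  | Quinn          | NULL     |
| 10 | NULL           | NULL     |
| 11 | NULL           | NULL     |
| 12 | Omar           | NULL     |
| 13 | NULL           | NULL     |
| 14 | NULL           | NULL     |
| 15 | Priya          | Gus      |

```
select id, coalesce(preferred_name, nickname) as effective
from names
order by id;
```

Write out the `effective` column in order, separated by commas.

id=4: preferred_name=NULL, nickname=NULL (all NULL) → NULL
id=5: preferred_name=Ines → Ines
id=6: preferred_name=NULL, nickname=Omar → Omar
id=7: preferred_name=NULL, nickname=NULL (all NULL) → NULL
id=8: preferred_name=Xiu → Xiu
id=9: preferred_name=Quinn → Quinn
id=10: preferred_name=NULL, nickname=NULL (all NULL) → NULL
id=11: preferred_name=NULL, nickname=NULL (all NULL) → NULL
id=12: preferred_name=Omar → Omar
id=13: preferred_name=NULL, nickname=NULL (all NULL) → NULL
id=14: preferred_name=NULL, nickname=NULL (all NULL) → NULL
id=15: preferred_name=Priya → Priya

NULL, Ines, Omar, NULL, Xiu, Quinn, NULL, NULL, Omar, NULL, NULL, Priya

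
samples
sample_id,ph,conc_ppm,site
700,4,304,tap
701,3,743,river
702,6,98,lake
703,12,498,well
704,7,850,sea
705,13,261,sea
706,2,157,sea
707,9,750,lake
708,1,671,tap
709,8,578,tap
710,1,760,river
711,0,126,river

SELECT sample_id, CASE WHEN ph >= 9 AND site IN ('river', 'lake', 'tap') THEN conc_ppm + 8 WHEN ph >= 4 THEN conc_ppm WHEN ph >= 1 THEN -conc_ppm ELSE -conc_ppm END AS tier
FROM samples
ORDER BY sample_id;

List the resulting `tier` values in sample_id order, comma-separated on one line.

304, -743, 98, 498, 850, 261, -157, 758, -671, 578, -760, -126

sample_id=700: ph >= 4 → 304
sample_id=701: ph >= 1 → -743
sample_id=702: ph >= 4 → 98
sample_id=703: ph >= 4 → 498
sample_id=704: ph >= 4 → 850
sample_id=705: ph >= 4 → 261
sample_id=706: ph >= 1 → -157
sample_id=707: ph >= 9 AND site IN ('river', 'lake', 'tap') → 758
sample_id=708: ph >= 1 → -671
sample_id=709: ph >= 4 → 578
sample_id=710: ph >= 1 → -760
sample_id=711: ELSE → -126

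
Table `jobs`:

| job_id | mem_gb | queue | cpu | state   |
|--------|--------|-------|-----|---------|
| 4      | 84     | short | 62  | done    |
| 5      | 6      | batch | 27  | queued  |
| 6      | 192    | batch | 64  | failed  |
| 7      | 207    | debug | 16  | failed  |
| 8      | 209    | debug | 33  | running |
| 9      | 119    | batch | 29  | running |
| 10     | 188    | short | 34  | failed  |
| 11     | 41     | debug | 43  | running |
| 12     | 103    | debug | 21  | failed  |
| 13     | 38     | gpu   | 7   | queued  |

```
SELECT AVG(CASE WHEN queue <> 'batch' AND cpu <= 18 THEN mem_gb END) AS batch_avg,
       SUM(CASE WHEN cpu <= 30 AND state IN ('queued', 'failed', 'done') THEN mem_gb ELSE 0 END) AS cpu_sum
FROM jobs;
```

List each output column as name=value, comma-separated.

[batch_avg: queue <> 'batch' AND cpu <= 18]
job_id=4: ✗
job_id=5: ✗
job_id=6: ✗
job_id=7: ✓ → 207
job_id=8: ✗
job_id=9: ✗
job_id=10: ✗
job_id=11: ✗
job_id=12: ✗
job_id=13: ✓ → 38
batch_avg = (207 + 38) / 2 = 122.5
—
[cpu_sum: cpu <= 30 AND state IN ('queued', 'failed', 'done')]
job_id=4: ✗
job_id=5: ✓ → 6
job_id=6: ✗
job_id=7: ✓ → 207
job_id=8: ✗
job_id=9: ✗
job_id=10: ✗
job_id=11: ✗
job_id=12: ✓ → 103
job_id=13: ✓ → 38
cpu_sum = 6 + 207 + 103 + 38 = 354

batch_avg=122.5, cpu_sum=354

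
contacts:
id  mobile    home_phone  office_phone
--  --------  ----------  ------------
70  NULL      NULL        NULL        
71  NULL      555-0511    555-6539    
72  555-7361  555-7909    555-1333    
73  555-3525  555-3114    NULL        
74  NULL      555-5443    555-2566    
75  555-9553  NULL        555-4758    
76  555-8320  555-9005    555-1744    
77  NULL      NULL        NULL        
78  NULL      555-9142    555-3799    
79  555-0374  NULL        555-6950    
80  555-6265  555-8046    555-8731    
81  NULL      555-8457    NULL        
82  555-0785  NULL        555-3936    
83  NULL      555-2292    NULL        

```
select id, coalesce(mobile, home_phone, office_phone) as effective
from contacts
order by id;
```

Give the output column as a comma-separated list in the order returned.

NULL, 555-0511, 555-7361, 555-3525, 555-5443, 555-9553, 555-8320, NULL, 555-9142, 555-0374, 555-6265, 555-8457, 555-0785, 555-2292

id=70: mobile=NULL, home_phone=NULL, office_phone=NULL (all NULL) → NULL
id=71: mobile=NULL, home_phone=555-0511 → 555-0511
id=72: mobile=555-7361 → 555-7361
id=73: mobile=555-3525 → 555-3525
id=74: mobile=NULL, home_phone=555-5443 → 555-5443
id=75: mobile=555-9553 → 555-9553
id=76: mobile=555-8320 → 555-8320
id=77: mobile=NULL, home_phone=NULL, office_phone=NULL (all NULL) → NULL
id=78: mobile=NULL, home_phone=555-9142 → 555-9142
id=79: mobile=555-0374 → 555-0374
id=80: mobile=555-6265 → 555-6265
id=81: mobile=NULL, home_phone=555-8457 → 555-8457
id=82: mobile=555-0785 → 555-0785
id=83: mobile=NULL, home_phone=555-2292 → 555-2292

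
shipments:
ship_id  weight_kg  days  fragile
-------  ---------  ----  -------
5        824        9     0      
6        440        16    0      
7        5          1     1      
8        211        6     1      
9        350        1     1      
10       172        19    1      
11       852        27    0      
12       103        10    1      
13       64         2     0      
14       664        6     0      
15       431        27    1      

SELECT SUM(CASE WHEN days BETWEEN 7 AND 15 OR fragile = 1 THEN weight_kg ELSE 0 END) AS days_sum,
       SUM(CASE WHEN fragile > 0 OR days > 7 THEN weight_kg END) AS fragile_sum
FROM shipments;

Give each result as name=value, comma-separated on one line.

days_sum=2096, fragile_sum=3388

[days_sum: days BETWEEN 7 AND 15 OR fragile = 1]
ship_id=5: ✓ → 824
ship_id=6: ✗
ship_id=7: ✓ → 5
ship_id=8: ✓ → 211
ship_id=9: ✓ → 350
ship_id=10: ✓ → 172
ship_id=11: ✗
ship_id=12: ✓ → 103
ship_id=13: ✗
ship_id=14: ✗
ship_id=15: ✓ → 431
days_sum = 824 + 5 + 211 + 350 + 172 + 103 + 431 = 2096
—
[fragile_sum: fragile > 0 OR days > 7]
ship_id=5: ✓ → 824
ship_id=6: ✓ → 440
ship_id=7: ✓ → 5
ship_id=8: ✓ → 211
ship_id=9: ✓ → 350
ship_id=10: ✓ → 172
ship_id=11: ✓ → 852
ship_id=12: ✓ → 103
ship_id=13: ✗
ship_id=14: ✗
ship_id=15: ✓ → 431
fragile_sum = 824 + 440 + 5 + 211 + 350 + 172 + 852 + 103 + 431 = 3388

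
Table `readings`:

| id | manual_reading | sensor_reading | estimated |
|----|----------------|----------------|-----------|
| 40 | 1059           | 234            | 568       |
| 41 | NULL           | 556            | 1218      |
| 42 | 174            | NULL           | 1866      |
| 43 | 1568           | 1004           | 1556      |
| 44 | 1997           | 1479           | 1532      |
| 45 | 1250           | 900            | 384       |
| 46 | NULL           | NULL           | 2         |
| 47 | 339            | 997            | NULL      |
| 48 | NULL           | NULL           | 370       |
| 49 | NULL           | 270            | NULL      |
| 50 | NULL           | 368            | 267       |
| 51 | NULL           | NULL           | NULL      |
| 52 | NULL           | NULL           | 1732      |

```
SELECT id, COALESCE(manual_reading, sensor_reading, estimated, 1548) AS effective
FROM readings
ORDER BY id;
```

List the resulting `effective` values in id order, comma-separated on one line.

id=40: manual_reading=1059 → 1059
id=41: manual_reading=NULL, sensor_reading=556 → 556
id=42: manual_reading=174 → 174
id=43: manual_reading=1568 → 1568
id=44: manual_reading=1997 → 1997
id=45: manual_reading=1250 → 1250
id=46: manual_reading=NULL, sensor_reading=NULL, estimated=2 → 2
id=47: manual_reading=339 → 339
id=48: manual_reading=NULL, sensor_reading=NULL, estimated=370 → 370
id=49: manual_reading=NULL, sensor_reading=270 → 270
id=50: manual_reading=NULL, sensor_reading=368 → 368
id=51: manual_reading=NULL, sensor_reading=NULL, estimated=NULL, → literal 1548 → 1548
id=52: manual_reading=NULL, sensor_reading=NULL, estimated=1732 → 1732

1059, 556, 174, 1568, 1997, 1250, 2, 339, 370, 270, 368, 1548, 1732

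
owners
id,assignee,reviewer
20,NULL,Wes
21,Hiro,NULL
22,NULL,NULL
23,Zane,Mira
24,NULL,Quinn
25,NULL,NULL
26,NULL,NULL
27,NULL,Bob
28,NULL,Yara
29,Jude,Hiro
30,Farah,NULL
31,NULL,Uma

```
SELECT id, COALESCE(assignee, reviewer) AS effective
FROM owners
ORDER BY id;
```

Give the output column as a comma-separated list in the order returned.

Wes, Hiro, NULL, Zane, Quinn, NULL, NULL, Bob, Yara, Jude, Farah, Uma

id=20: assignee=NULL, reviewer=Wes → Wes
id=21: assignee=Hiro → Hiro
id=22: assignee=NULL, reviewer=NULL (all NULL) → NULL
id=23: assignee=Zane → Zane
id=24: assignee=NULL, reviewer=Quinn → Quinn
id=25: assignee=NULL, reviewer=NULL (all NULL) → NULL
id=26: assignee=NULL, reviewer=NULL (all NULL) → NULL
id=27: assignee=NULL, reviewer=Bob → Bob
id=28: assignee=NULL, reviewer=Yara → Yara
id=29: assignee=Jude → Jude
id=30: assignee=Farah → Farah
id=31: assignee=NULL, reviewer=Uma → Uma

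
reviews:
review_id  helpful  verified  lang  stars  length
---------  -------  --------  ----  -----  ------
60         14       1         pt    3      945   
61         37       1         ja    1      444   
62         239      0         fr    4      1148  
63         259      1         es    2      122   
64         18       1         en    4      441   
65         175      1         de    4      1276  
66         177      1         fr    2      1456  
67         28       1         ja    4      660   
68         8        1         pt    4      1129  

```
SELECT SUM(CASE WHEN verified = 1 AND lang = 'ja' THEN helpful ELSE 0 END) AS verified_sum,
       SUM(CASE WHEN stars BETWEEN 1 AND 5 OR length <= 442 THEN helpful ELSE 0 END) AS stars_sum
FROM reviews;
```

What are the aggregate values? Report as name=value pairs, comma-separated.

[verified_sum: verified = 1 AND lang = 'ja']
review_id=60: ✗
review_id=61: ✓ → 37
review_id=62: ✗
review_id=63: ✗
review_id=64: ✗
review_id=65: ✗
review_id=66: ✗
review_id=67: ✓ → 28
review_id=68: ✗
verified_sum = 37 + 28 = 65
—
[stars_sum: stars BETWEEN 1 AND 5 OR length <= 442]
review_id=60: ✓ → 14
review_id=61: ✓ → 37
review_id=62: ✓ → 239
review_id=63: ✓ → 259
review_id=64: ✓ → 18
review_id=65: ✓ → 175
review_id=66: ✓ → 177
review_id=67: ✓ → 28
review_id=68: ✓ → 8
stars_sum = 14 + 37 + 239 + 259 + 18 + 175 + 177 + 28 + 8 = 955

verified_sum=65, stars_sum=955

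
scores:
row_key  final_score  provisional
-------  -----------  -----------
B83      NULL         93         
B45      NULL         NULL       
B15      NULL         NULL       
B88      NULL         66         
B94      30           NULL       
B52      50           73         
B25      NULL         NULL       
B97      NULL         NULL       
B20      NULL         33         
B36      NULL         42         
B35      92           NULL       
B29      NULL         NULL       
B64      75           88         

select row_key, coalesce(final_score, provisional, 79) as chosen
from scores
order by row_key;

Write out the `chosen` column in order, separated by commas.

row_key=B15: final_score=NULL, provisional=NULL, → literal 79 → 79
row_key=B20: final_score=NULL, provisional=33 → 33
row_key=B25: final_score=NULL, provisional=NULL, → literal 79 → 79
row_key=B29: final_score=NULL, provisional=NULL, → literal 79 → 79
row_key=B35: final_score=92 → 92
row_key=B36: final_score=NULL, provisional=42 → 42
row_key=B45: final_score=NULL, provisional=NULL, → literal 79 → 79
row_key=B52: final_score=50 → 50
row_key=B64: final_score=75 → 75
row_key=B83: final_score=NULL, provisional=93 → 93
row_key=B88: final_score=NULL, provisional=66 → 66
row_key=B94: final_score=30 → 30
row_key=B97: final_score=NULL, provisional=NULL, → literal 79 → 79

79, 33, 79, 79, 92, 42, 79, 50, 75, 93, 66, 30, 79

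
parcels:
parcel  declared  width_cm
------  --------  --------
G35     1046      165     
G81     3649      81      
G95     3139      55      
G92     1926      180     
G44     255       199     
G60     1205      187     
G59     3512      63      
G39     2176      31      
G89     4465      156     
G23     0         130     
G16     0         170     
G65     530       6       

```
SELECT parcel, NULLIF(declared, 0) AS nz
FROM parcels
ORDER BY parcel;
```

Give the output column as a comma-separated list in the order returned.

parcel=G16: declared=0 vs 0: equal → NULL
parcel=G23: declared=0 vs 0: equal → NULL
parcel=G35: declared=1046 vs 0: differ → 1046
parcel=G39: declared=2176 vs 0: differ → 2176
parcel=G44: declared=255 vs 0: differ → 255
parcel=G59: declared=3512 vs 0: differ → 3512
parcel=G60: declared=1205 vs 0: differ → 1205
parcel=G65: declared=530 vs 0: differ → 530
parcel=G81: declared=3649 vs 0: differ → 3649
parcel=G89: declared=4465 vs 0: differ → 4465
parcel=G92: declared=1926 vs 0: differ → 1926
parcel=G95: declared=3139 vs 0: differ → 3139

NULL, NULL, 1046, 2176, 255, 3512, 1205, 530, 3649, 4465, 1926, 3139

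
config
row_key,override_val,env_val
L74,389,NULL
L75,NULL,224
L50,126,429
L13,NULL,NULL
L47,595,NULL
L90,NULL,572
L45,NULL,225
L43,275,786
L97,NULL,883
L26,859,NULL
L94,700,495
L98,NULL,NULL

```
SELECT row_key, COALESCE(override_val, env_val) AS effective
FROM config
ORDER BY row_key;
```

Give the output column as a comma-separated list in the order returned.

row_key=L13: override_val=NULL, env_val=NULL (all NULL) → NULL
row_key=L26: override_val=859 → 859
row_key=L43: override_val=275 → 275
row_key=L45: override_val=NULL, env_val=225 → 225
row_key=L47: override_val=595 → 595
row_key=L50: override_val=126 → 126
row_key=L74: override_val=389 → 389
row_key=L75: override_val=NULL, env_val=224 → 224
row_key=L90: override_val=NULL, env_val=572 → 572
row_key=L94: override_val=700 → 700
row_key=L97: override_val=NULL, env_val=883 → 883
row_key=L98: override_val=NULL, env_val=NULL (all NULL) → NULL

NULL, 859, 275, 225, 595, 126, 389, 224, 572, 700, 883, NULL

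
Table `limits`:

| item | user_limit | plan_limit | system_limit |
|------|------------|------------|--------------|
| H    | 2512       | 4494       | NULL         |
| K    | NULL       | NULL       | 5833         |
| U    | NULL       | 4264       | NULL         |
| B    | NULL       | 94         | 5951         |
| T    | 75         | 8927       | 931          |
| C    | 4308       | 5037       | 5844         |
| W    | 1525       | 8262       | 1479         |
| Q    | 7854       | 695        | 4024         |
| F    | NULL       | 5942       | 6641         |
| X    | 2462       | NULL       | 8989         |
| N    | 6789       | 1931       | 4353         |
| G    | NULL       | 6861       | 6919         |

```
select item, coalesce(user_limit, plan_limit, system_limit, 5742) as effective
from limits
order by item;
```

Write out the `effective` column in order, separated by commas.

item=B: user_limit=NULL, plan_limit=94 → 94
item=C: user_limit=4308 → 4308
item=F: user_limit=NULL, plan_limit=5942 → 5942
item=G: user_limit=NULL, plan_limit=6861 → 6861
item=H: user_limit=2512 → 2512
item=K: user_limit=NULL, plan_limit=NULL, system_limit=5833 → 5833
item=N: user_limit=6789 → 6789
item=Q: user_limit=7854 → 7854
item=T: user_limit=75 → 75
item=U: user_limit=NULL, plan_limit=4264 → 4264
item=W: user_limit=1525 → 1525
item=X: user_limit=2462 → 2462

94, 4308, 5942, 6861, 2512, 5833, 6789, 7854, 75, 4264, 1525, 2462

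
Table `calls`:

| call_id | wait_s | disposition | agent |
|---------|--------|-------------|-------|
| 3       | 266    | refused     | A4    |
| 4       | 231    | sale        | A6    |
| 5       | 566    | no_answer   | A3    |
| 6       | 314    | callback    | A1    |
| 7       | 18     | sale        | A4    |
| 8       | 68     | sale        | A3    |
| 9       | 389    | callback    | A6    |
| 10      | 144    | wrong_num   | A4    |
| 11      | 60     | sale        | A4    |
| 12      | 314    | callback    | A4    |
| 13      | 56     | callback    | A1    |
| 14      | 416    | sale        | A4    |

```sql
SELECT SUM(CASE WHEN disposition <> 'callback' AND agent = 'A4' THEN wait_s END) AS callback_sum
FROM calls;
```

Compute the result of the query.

904

call_id=3: ✓ → 266
call_id=4: ✗
call_id=5: ✗
call_id=6: ✗
call_id=7: ✓ → 18
call_id=8: ✗
call_id=9: ✗
call_id=10: ✓ → 144
call_id=11: ✓ → 60
call_id=12: ✗
call_id=13: ✗
call_id=14: ✓ → 416
callback_sum = 266 + 18 + 144 + 60 + 416 = 904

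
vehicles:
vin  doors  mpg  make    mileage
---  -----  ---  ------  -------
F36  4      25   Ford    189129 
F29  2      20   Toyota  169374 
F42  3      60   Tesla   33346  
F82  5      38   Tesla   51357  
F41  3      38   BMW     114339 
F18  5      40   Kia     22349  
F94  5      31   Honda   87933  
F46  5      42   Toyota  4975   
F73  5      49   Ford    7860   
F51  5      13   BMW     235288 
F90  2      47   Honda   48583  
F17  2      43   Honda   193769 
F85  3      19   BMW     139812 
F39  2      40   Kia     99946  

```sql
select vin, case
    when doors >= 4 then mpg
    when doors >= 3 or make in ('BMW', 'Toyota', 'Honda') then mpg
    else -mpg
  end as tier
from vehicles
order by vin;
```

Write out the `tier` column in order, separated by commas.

43, 40, 20, 25, -40, 38, 60, 42, 13, 49, 38, 19, 47, 31

vin=F17: doors >= 3 or make in ('BMW', 'Toyota', 'Honda') → 43
vin=F18: doors >= 4 → 40
vin=F29: doors >= 3 or make in ('BMW', 'Toyota', 'Honda') → 20
vin=F36: doors >= 4 → 25
vin=F39: ELSE → -40
vin=F41: doors >= 3 or make in ('BMW', 'Toyota', 'Honda') → 38
vin=F42: doors >= 3 or make in ('BMW', 'Toyota', 'Honda') → 60
vin=F46: doors >= 4 → 42
vin=F51: doors >= 4 → 13
vin=F73: doors >= 4 → 49
vin=F82: doors >= 4 → 38
vin=F85: doors >= 3 or make in ('BMW', 'Toyota', 'Honda') → 19
vin=F90: doors >= 3 or make in ('BMW', 'Toyota', 'Honda') → 47
vin=F94: doors >= 4 → 31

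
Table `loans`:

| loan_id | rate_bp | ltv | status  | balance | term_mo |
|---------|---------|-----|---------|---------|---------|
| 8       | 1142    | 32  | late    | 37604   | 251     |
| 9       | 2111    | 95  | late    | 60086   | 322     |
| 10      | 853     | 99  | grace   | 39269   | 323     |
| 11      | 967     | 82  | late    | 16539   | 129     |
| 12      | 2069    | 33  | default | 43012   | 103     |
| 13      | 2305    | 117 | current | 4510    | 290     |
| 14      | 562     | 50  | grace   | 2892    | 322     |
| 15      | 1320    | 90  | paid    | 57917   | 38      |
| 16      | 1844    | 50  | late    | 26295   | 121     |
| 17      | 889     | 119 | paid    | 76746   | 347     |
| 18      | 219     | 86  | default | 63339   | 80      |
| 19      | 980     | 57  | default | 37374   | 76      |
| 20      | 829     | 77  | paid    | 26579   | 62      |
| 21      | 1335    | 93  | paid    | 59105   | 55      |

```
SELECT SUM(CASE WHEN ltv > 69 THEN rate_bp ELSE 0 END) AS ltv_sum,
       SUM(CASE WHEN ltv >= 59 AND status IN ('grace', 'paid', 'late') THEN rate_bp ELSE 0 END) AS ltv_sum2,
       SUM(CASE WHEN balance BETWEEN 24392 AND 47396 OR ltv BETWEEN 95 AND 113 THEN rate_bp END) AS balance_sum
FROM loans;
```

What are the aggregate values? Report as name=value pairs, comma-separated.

ltv_sum=10828, ltv_sum2=8304, balance_sum=9828

[ltv_sum: ltv > 69]
loan_id=8: ✗
loan_id=9: ✓ → 2111
loan_id=10: ✓ → 853
loan_id=11: ✓ → 967
loan_id=12: ✗
loan_id=13: ✓ → 2305
loan_id=14: ✗
loan_id=15: ✓ → 1320
loan_id=16: ✗
loan_id=17: ✓ → 889
loan_id=18: ✓ → 219
loan_id=19: ✗
loan_id=20: ✓ → 829
loan_id=21: ✓ → 1335
ltv_sum = 2111 + 853 + 967 + 2305 + 1320 + 889 + 219 + 829 + 1335 = 10828
—
[ltv_sum2: ltv >= 59 AND status IN ('grace', 'paid', 'late')]
loan_id=8: ✗
loan_id=9: ✓ → 2111
loan_id=10: ✓ → 853
loan_id=11: ✓ → 967
loan_id=12: ✗
loan_id=13: ✗
loan_id=14: ✗
loan_id=15: ✓ → 1320
loan_id=16: ✗
loan_id=17: ✓ → 889
loan_id=18: ✗
loan_id=19: ✗
loan_id=20: ✓ → 829
loan_id=21: ✓ → 1335
ltv_sum2 = 2111 + 853 + 967 + 1320 + 889 + 829 + 1335 = 8304
—
[balance_sum: balance BETWEEN 24392 AND 47396 OR ltv BETWEEN 95 AND 113]
loan_id=8: ✓ → 1142
loan_id=9: ✓ → 2111
loan_id=10: ✓ → 853
loan_id=11: ✗
loan_id=12: ✓ → 2069
loan_id=13: ✗
loan_id=14: ✗
loan_id=15: ✗
loan_id=16: ✓ → 1844
loan_id=17: ✗
loan_id=18: ✗
loan_id=19: ✓ → 980
loan_id=20: ✓ → 829
loan_id=21: ✗
balance_sum = 1142 + 2111 + 853 + 2069 + 1844 + 980 + 829 = 9828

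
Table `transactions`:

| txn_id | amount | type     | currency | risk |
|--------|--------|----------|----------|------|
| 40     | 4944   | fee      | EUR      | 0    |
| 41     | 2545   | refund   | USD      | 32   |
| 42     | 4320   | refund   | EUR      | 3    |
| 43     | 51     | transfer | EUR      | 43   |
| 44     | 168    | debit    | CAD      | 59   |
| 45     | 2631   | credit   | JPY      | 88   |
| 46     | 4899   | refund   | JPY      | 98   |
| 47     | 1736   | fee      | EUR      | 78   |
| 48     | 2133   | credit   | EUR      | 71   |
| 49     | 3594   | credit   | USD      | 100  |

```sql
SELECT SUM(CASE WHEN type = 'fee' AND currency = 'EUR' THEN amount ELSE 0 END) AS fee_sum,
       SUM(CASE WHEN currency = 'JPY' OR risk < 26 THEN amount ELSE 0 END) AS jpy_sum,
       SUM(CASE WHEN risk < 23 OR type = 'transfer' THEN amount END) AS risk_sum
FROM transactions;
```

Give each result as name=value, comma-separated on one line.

[fee_sum: type = 'fee' AND currency = 'EUR']
txn_id=40: ✓ → 4944
txn_id=41: ✗
txn_id=42: ✗
txn_id=43: ✗
txn_id=44: ✗
txn_id=45: ✗
txn_id=46: ✗
txn_id=47: ✓ → 1736
txn_id=48: ✗
txn_id=49: ✗
fee_sum = 4944 + 1736 = 6680
—
[jpy_sum: currency = 'JPY' OR risk < 26]
txn_id=40: ✓ → 4944
txn_id=41: ✗
txn_id=42: ✓ → 4320
txn_id=43: ✗
txn_id=44: ✗
txn_id=45: ✓ → 2631
txn_id=46: ✓ → 4899
txn_id=47: ✗
txn_id=48: ✗
txn_id=49: ✗
jpy_sum = 4944 + 4320 + 2631 + 4899 = 16794
—
[risk_sum: risk < 23 OR type = 'transfer']
txn_id=40: ✓ → 4944
txn_id=41: ✗
txn_id=42: ✓ → 4320
txn_id=43: ✓ → 51
txn_id=44: ✗
txn_id=45: ✗
txn_id=46: ✗
txn_id=47: ✗
txn_id=48: ✗
txn_id=49: ✗
risk_sum = 4944 + 4320 + 51 = 9315

fee_sum=6680, jpy_sum=16794, risk_sum=9315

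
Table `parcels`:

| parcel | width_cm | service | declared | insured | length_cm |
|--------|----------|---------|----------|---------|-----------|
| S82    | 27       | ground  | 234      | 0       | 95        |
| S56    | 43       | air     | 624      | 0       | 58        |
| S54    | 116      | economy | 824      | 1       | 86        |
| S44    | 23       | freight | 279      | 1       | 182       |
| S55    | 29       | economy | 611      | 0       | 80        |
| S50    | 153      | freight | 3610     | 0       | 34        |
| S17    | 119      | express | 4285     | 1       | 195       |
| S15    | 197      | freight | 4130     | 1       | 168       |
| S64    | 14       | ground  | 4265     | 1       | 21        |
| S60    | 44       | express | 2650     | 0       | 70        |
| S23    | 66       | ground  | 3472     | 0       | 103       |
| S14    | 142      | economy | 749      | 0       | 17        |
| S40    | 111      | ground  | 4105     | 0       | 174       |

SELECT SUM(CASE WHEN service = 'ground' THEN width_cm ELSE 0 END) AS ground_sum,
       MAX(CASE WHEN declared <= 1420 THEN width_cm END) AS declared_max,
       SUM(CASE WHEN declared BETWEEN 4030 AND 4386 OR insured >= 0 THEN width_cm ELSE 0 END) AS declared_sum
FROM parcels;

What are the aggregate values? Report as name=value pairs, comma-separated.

[ground_sum: service = 'ground']
parcel=S82: ✓ → 27
parcel=S56: ✗
parcel=S54: ✗
parcel=S44: ✗
parcel=S55: ✗
parcel=S50: ✗
parcel=S17: ✗
parcel=S15: ✗
parcel=S64: ✓ → 14
parcel=S60: ✗
parcel=S23: ✓ → 66
parcel=S14: ✗
parcel=S40: ✓ → 111
ground_sum = 27 + 14 + 66 + 111 = 218
—
[declared_max: declared <= 1420]
parcel=S82: ✓ → 27
parcel=S56: ✓ → 43
parcel=S54: ✓ → 116
parcel=S44: ✓ → 23
parcel=S55: ✓ → 29
parcel=S50: ✗
parcel=S17: ✗
parcel=S15: ✗
parcel=S64: ✗
parcel=S60: ✗
parcel=S23: ✗
parcel=S14: ✓ → 142
parcel=S40: ✗
declared_max = MAX(27, 43, 116, 23, 29, 142) = 142
—
[declared_sum: declared BETWEEN 4030 AND 4386 OR insured >= 0]
parcel=S82: ✓ → 27
parcel=S56: ✓ → 43
parcel=S54: ✓ → 116
parcel=S44: ✓ → 23
parcel=S55: ✓ → 29
parcel=S50: ✓ → 153
parcel=S17: ✓ → 119
parcel=S15: ✓ → 197
parcel=S64: ✓ → 14
parcel=S60: ✓ → 44
parcel=S23: ✓ → 66
parcel=S14: ✓ → 142
parcel=S40: ✓ → 111
declared_sum = 27 + 43 + 116 + 23 + 29 + 153 + 119 + 197 + 14 + 44 + 66 + 142 + 111 = 1084

ground_sum=218, declared_max=142, declared_sum=1084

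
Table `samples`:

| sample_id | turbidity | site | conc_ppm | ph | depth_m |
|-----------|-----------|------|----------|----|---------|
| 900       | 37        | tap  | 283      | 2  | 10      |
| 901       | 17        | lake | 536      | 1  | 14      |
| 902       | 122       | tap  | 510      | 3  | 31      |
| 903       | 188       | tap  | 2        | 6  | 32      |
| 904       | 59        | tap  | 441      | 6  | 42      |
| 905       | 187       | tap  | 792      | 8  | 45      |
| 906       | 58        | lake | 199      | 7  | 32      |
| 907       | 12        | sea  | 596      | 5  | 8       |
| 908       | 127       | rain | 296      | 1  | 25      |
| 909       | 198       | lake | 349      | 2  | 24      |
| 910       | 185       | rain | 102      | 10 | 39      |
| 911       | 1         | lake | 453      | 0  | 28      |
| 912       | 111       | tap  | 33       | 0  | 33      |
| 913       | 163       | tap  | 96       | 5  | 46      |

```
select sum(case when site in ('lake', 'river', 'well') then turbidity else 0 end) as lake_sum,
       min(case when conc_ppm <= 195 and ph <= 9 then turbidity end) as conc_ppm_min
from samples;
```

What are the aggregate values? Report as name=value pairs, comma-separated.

lake_sum=274, conc_ppm_min=111

[lake_sum: site in ('lake', 'river', 'well')]
sample_id=900: ✗
sample_id=901: ✓ → 17
sample_id=902: ✗
sample_id=903: ✗
sample_id=904: ✗
sample_id=905: ✗
sample_id=906: ✓ → 58
sample_id=907: ✗
sample_id=908: ✗
sample_id=909: ✓ → 198
sample_id=910: ✗
sample_id=911: ✓ → 1
sample_id=912: ✗
sample_id=913: ✗
lake_sum = 17 + 58 + 198 + 1 = 274
—
[conc_ppm_min: conc_ppm <= 195 and ph <= 9]
sample_id=900: ✗
sample_id=901: ✗
sample_id=902: ✗
sample_id=903: ✓ → 188
sample_id=904: ✗
sample_id=905: ✗
sample_id=906: ✗
sample_id=907: ✗
sample_id=908: ✗
sample_id=909: ✗
sample_id=910: ✗
sample_id=911: ✗
sample_id=912: ✓ → 111
sample_id=913: ✓ → 163
conc_ppm_min = MIN(188, 111, 163) = 111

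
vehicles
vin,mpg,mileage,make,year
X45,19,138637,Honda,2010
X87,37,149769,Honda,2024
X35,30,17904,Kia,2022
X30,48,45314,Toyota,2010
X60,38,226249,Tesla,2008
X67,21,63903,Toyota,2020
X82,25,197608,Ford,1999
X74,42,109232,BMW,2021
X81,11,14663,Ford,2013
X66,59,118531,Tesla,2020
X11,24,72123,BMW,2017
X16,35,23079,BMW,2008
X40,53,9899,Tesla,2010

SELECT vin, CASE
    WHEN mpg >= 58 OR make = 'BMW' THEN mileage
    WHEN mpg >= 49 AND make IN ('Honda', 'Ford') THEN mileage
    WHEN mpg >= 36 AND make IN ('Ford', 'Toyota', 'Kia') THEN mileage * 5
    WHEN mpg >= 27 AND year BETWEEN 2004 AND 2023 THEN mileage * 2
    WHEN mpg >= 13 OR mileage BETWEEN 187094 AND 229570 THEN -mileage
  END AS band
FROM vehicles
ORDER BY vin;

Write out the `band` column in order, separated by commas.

72123, 23079, 226570, 35808, 19798, -138637, 452498, 118531, -63903, 109232, NULL, -197608, -149769

vin=X11: mpg >= 58 OR make = 'BMW' → 72123
vin=X16: mpg >= 58 OR make = 'BMW' → 23079
vin=X30: mpg >= 36 AND make IN ('Ford', 'Toyota', 'Kia') → 226570
vin=X35: mpg >= 27 AND year BETWEEN 2004 AND 2023 → 35808
vin=X40: mpg >= 27 AND year BETWEEN 2004 AND 2023 → 19798
vin=X45: mpg >= 13 OR mileage BETWEEN 187094 AND 229570 → -138637
vin=X60: mpg >= 27 AND year BETWEEN 2004 AND 2023 → 452498
vin=X66: mpg >= 58 OR make = 'BMW' → 118531
vin=X67: mpg >= 13 OR mileage BETWEEN 187094 AND 229570 → -63903
vin=X74: mpg >= 58 OR make = 'BMW' → 109232
vin=X81: (no match → NULL) → NULL
vin=X82: mpg >= 13 OR mileage BETWEEN 187094 AND 229570 → -197608
vin=X87: mpg >= 13 OR mileage BETWEEN 187094 AND 229570 → -149769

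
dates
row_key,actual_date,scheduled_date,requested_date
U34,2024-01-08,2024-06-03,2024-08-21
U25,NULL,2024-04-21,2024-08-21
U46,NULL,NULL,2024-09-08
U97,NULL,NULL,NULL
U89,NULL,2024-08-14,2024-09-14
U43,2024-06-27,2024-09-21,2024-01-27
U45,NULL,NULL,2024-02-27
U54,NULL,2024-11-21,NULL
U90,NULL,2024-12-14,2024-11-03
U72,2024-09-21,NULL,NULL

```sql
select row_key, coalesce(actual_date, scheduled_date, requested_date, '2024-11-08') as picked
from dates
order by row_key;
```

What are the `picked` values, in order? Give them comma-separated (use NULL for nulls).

2024-04-21, 2024-01-08, 2024-06-27, 2024-02-27, 2024-09-08, 2024-11-21, 2024-09-21, 2024-08-14, 2024-12-14, 2024-11-08

row_key=U25: actual_date=NULL, scheduled_date=2024-04-21 → 2024-04-21
row_key=U34: actual_date=2024-01-08 → 2024-01-08
row_key=U43: actual_date=2024-06-27 → 2024-06-27
row_key=U45: actual_date=NULL, scheduled_date=NULL, requested_date=2024-02-27 → 2024-02-27
row_key=U46: actual_date=NULL, scheduled_date=NULL, requested_date=2024-09-08 → 2024-09-08
row_key=U54: actual_date=NULL, scheduled_date=2024-11-21 → 2024-11-21
row_key=U72: actual_date=2024-09-21 → 2024-09-21
row_key=U89: actual_date=NULL, scheduled_date=2024-08-14 → 2024-08-14
row_key=U90: actual_date=NULL, scheduled_date=2024-12-14 → 2024-12-14
row_key=U97: actual_date=NULL, scheduled_date=NULL, requested_date=NULL, → literal 2024-11-08 → 2024-11-08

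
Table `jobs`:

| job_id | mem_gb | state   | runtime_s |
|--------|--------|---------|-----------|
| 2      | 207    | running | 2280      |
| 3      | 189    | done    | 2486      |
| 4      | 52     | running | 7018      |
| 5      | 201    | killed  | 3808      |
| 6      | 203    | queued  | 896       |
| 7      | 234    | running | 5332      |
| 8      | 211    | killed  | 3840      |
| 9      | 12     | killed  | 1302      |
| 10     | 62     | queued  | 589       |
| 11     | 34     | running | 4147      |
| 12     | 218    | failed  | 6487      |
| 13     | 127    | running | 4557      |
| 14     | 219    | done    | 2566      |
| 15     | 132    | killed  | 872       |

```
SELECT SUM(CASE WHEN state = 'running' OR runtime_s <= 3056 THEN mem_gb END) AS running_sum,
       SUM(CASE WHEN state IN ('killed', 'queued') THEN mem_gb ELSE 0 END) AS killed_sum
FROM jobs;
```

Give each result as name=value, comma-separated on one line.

running_sum=1471, killed_sum=821

[running_sum: state = 'running' OR runtime_s <= 3056]
job_id=2: ✓ → 207
job_id=3: ✓ → 189
job_id=4: ✓ → 52
job_id=5: ✗
job_id=6: ✓ → 203
job_id=7: ✓ → 234
job_id=8: ✗
job_id=9: ✓ → 12
job_id=10: ✓ → 62
job_id=11: ✓ → 34
job_id=12: ✗
job_id=13: ✓ → 127
job_id=14: ✓ → 219
job_id=15: ✓ → 132
running_sum = 207 + 189 + 52 + 203 + 234 + 12 + 62 + 34 + 127 + 219 + 132 = 1471
—
[killed_sum: state IN ('killed', 'queued')]
job_id=2: ✗
job_id=3: ✗
job_id=4: ✗
job_id=5: ✓ → 201
job_id=6: ✓ → 203
job_id=7: ✗
job_id=8: ✓ → 211
job_id=9: ✓ → 12
job_id=10: ✓ → 62
job_id=11: ✗
job_id=12: ✗
job_id=13: ✗
job_id=14: ✗
job_id=15: ✓ → 132
killed_sum = 201 + 203 + 211 + 12 + 62 + 132 = 821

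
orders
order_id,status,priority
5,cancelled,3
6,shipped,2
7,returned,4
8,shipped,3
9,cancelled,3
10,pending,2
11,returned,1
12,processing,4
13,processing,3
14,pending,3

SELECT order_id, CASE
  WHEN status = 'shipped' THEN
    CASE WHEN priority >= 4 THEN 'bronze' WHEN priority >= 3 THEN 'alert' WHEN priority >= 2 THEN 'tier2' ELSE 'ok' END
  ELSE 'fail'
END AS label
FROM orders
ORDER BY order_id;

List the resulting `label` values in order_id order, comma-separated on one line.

fail, tier2, fail, alert, fail, fail, fail, fail, fail, fail

order_id=5: status='cancelled' → outer ELSE → fail
order_id=6: status='shipped' → inner[priority >= 2] → tier2
order_id=7: status='returned' → outer ELSE → fail
order_id=8: status='shipped' → inner[priority >= 3] → alert
order_id=9: status='cancelled' → outer ELSE → fail
order_id=10: status='pending' → outer ELSE → fail
order_id=11: status='returned' → outer ELSE → fail
order_id=12: status='processing' → outer ELSE → fail
order_id=13: status='processing' → outer ELSE → fail
order_id=14: status='pending' → outer ELSE → fail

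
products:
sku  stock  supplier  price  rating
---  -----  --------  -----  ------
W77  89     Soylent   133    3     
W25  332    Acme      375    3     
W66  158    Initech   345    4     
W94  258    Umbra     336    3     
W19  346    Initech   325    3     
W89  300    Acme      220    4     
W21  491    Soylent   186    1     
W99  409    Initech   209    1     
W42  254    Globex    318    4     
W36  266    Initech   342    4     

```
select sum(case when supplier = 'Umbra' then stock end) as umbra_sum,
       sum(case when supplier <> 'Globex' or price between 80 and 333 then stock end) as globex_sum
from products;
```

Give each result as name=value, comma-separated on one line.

[umbra_sum: supplier = 'Umbra']
sku=W77: ✗
sku=W25: ✗
sku=W66: ✗
sku=W94: ✓ → 258
sku=W19: ✗
sku=W89: ✗
sku=W21: ✗
sku=W99: ✗
sku=W42: ✗
sku=W36: ✗
umbra_sum = 258
—
[globex_sum: supplier <> 'Globex' or price between 80 and 333]
sku=W77: ✓ → 89
sku=W25: ✓ → 332
sku=W66: ✓ → 158
sku=W94: ✓ → 258
sku=W19: ✓ → 346
sku=W89: ✓ → 300
sku=W21: ✓ → 491
sku=W99: ✓ → 409
sku=W42: ✓ → 254
sku=W36: ✓ → 266
globex_sum = 89 + 332 + 158 + 258 + 346 + 300 + 491 + 409 + 254 + 266 = 2903

umbra_sum=258, globex_sum=2903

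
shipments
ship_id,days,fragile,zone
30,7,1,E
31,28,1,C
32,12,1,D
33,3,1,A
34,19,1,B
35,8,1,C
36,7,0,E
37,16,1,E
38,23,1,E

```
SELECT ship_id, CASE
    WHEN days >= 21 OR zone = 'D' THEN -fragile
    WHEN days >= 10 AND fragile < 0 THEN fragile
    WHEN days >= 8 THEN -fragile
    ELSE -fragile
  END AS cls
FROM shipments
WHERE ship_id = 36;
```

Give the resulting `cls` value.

0

ship_id = 36: days=7, fragile=0, zone=E.
days >= 21 OR zone = 'D' → false
days >= 10 AND fragile < 0 → false
days >= 8 → false
No prior WHEN matched → ELSE → 0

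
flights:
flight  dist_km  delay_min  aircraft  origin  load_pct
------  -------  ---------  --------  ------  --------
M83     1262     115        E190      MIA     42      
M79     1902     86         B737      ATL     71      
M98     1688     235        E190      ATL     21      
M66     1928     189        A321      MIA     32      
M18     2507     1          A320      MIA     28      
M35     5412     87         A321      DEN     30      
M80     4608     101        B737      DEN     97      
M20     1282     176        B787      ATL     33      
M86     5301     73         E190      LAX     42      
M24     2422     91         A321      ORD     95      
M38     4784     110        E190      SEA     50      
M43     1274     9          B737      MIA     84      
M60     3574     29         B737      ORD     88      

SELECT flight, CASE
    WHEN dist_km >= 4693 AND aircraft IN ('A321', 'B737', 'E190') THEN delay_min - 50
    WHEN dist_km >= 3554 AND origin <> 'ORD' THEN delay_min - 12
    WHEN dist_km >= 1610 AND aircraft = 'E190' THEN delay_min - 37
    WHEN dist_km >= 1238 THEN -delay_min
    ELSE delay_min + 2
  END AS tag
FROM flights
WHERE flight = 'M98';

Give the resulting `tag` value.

flight = M98: dist_km=1688, delay_min=235, aircraft=E190, origin=ATL, load_pct=21.
dist_km >= 4693 AND aircraft IN ('A321', 'B737', 'E190') → false
dist_km >= 3554 AND origin <> 'ORD' → false
dist_km >= 1610 AND aircraft = 'E190' → true → 198

198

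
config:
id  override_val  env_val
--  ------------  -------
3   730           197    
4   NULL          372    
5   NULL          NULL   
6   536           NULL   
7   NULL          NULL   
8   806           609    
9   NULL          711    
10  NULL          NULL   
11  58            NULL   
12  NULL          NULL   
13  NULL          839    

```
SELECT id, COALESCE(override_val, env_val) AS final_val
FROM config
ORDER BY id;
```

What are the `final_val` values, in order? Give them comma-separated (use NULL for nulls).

730, 372, NULL, 536, NULL, 806, 711, NULL, 58, NULL, 839

id=3: override_val=730 → 730
id=4: override_val=NULL, env_val=372 → 372
id=5: override_val=NULL, env_val=NULL (all NULL) → NULL
id=6: override_val=536 → 536
id=7: override_val=NULL, env_val=NULL (all NULL) → NULL
id=8: override_val=806 → 806
id=9: override_val=NULL, env_val=711 → 711
id=10: override_val=NULL, env_val=NULL (all NULL) → NULL
id=11: override_val=58 → 58
id=12: override_val=NULL, env_val=NULL (all NULL) → NULL
id=13: override_val=NULL, env_val=839 → 839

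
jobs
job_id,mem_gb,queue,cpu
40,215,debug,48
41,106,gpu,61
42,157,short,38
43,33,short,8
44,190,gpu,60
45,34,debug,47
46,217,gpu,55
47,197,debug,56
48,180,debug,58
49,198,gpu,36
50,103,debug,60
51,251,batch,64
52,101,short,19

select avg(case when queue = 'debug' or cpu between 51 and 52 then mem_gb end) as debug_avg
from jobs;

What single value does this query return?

145.8

job_id=40: ✓ → 215
job_id=41: ✗
job_id=42: ✗
job_id=43: ✗
job_id=44: ✗
job_id=45: ✓ → 34
job_id=46: ✗
job_id=47: ✓ → 197
job_id=48: ✓ → 180
job_id=49: ✗
job_id=50: ✓ → 103
job_id=51: ✗
job_id=52: ✗
debug_avg = (215 + 34 + 197 + 180 + 103) / 5 = 145.8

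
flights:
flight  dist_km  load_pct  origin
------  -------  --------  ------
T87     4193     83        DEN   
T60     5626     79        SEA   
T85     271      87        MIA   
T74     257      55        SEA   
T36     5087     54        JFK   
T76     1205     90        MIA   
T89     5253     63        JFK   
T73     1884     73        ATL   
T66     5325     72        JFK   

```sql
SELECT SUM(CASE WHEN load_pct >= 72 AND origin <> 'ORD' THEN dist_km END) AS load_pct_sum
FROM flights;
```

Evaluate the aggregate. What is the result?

flight=T87: ✓ → 4193
flight=T60: ✓ → 5626
flight=T85: ✓ → 271
flight=T74: ✗
flight=T36: ✗
flight=T76: ✓ → 1205
flight=T89: ✗
flight=T73: ✓ → 1884
flight=T66: ✓ → 5325
load_pct_sum = 4193 + 5626 + 271 + 1205 + 1884 + 5325 = 18504

18504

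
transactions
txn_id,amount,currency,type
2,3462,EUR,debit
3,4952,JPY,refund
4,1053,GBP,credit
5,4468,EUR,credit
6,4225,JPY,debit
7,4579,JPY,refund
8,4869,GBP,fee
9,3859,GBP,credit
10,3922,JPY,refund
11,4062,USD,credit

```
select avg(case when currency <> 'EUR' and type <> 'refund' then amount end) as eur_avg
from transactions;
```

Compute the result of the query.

txn_id=2: ✗
txn_id=3: ✗
txn_id=4: ✓ → 1053
txn_id=5: ✗
txn_id=6: ✓ → 4225
txn_id=7: ✗
txn_id=8: ✓ → 4869
txn_id=9: ✓ → 3859
txn_id=10: ✗
txn_id=11: ✓ → 4062
eur_avg = (1053 + 4225 + 4869 + 3859 + 4062) / 5 = 3613.6

3613.6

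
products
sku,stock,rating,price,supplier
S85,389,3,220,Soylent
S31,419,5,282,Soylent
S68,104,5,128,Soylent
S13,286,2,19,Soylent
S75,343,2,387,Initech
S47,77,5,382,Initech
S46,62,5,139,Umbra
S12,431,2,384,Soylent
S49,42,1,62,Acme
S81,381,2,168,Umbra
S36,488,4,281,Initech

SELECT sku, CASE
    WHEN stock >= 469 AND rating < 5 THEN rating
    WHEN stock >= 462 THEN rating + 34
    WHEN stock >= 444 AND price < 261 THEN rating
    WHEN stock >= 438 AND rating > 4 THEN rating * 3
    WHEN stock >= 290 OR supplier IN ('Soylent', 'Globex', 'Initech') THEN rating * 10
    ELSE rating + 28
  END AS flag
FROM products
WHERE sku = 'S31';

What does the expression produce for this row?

50

sku = S31: stock=419, rating=5, price=282, supplier=Soylent.
stock >= 469 AND rating < 5 → false
stock >= 462 → false
stock >= 444 AND price < 261 → false
stock >= 438 AND rating > 4 → false
stock >= 290 OR supplier IN ('Soylent', 'Globex', 'Initech') → true → 50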